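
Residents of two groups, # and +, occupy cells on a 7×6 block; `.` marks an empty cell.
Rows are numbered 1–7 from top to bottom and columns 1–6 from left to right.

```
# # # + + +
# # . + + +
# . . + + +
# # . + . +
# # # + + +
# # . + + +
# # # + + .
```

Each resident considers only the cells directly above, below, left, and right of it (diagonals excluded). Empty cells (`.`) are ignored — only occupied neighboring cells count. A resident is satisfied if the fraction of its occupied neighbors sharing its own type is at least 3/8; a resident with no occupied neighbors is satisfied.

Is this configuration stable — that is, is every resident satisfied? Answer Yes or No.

Yes

Row 1: (1,1)# 2/2 ✓ · (1,2)# 3/3 ✓ · (1,3)# 1/2 ✓ · (1,4)+ 2/3 ✓ · (1,5)+ 3/3 ✓ · (1,6)+ 2/2 ✓
Row 2: (2,1)# 3/3 ✓ · (2,2)# 2/2 ✓ · (2,4)+ 3/3 ✓ · (2,5)+ 4/4 ✓ · (2,6)+ 3/3 ✓
Row 3: (3,1)# 2/2 ✓ · (3,4)+ 3/3 ✓ · (3,5)+ 3/3 ✓ · (3,6)+ 3/3 ✓
Row 4: (4,1)# 3/3 ✓ · (4,2)# 2/2 ✓ · (4,4)+ 2/2 ✓ · (4,6)+ 2/2 ✓
Row 5: (5,1)# 3/3 ✓ · (5,2)# 4/4 ✓ · (5,3)# 1/2 ✓ · (5,4)+ 3/4 ✓ · (5,5)+ 3/3 ✓ · (5,6)+ 3/3 ✓
Row 6: (6,1)# 3/3 ✓ · (6,2)# 3/3 ✓ · (6,4)+ 3/3 ✓ · (6,5)+ 4/4 ✓ · (6,6)+ 2/2 ✓
Row 7: (7,1)# 2/2 ✓ · (7,2)# 3/3 ✓ · (7,3)# 1/2 ✓ · (7,4)+ 2/3 ✓ · (7,5)+ 2/2 ✓
All meet the threshold, so the configuration is stable.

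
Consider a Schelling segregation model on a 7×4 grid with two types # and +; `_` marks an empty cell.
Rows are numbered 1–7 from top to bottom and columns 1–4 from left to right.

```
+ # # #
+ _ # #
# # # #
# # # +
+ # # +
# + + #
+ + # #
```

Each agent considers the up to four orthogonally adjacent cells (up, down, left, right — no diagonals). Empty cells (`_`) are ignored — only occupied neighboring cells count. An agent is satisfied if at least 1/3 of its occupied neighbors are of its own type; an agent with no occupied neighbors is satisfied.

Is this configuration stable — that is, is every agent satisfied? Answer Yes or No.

(1,1)+ 1/2 ✓
(1,2)# 1/2 ✓
(1,3)# 3/3 ✓
(1,4)# 2/2 ✓
(2,1)+ 1/2 ✓
(2,3)# 3/3 ✓
(2,4)# 3/3 ✓
(3,1)# 2/3 ✓
(3,2)# 3/3 ✓
(3,3)# 4/4 ✓
(3,4)# 2/3 ✓
(4,1)# 2/3 ✓
(4,2)# 4/4 ✓
(4,3)# 3/4 ✓
(4,4)+ 1/3 ✓
(5,1)+ 0/3 ✗
(5,2)# 2/4 ✓
(5,3)# 2/4 ✓
(5,4)+ 1/3 ✓
(6,1)# 0/3 ✗
(6,2)+ 2/4 ✓
(6,3)+ 1/4 ✗
(6,4)# 1/3 ✓
(7,1)+ 1/2 ✓
(7,2)+ 2/3 ✓
(7,3)# 1/3 ✓
(7,4)# 2/2 ✓
For instance (5,1) has only 0/3 same-type neighbors, below 1/3.

No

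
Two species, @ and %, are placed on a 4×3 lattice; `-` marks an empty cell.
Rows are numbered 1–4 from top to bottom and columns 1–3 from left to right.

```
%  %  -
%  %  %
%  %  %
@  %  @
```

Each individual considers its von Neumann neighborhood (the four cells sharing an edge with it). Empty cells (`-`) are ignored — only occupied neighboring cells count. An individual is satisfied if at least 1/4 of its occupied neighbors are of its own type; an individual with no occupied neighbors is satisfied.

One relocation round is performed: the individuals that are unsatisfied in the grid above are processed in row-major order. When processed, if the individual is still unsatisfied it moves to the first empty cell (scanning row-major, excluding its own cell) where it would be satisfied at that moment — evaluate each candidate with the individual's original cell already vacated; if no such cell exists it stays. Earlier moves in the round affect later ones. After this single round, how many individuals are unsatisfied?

Initially unsatisfied (in order): (4,1), (4,3).
  (4,1): no empty cell satisfies it; stays.
  (4,3): no empty cell satisfies it; stays.
Resulting grid:
% % -
% % %
% % %
@ % @
Unsatisfied now: (4,1), (4,3).

2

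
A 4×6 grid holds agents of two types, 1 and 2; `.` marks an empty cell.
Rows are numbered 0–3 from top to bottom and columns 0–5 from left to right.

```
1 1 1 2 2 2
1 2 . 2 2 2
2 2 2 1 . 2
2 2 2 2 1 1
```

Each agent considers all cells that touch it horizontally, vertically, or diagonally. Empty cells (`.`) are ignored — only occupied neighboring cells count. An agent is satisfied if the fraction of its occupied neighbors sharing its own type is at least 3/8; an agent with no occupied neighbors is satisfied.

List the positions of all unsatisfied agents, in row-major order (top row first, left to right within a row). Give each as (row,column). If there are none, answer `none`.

Row 0: (0,0)1 2/3 satisfied · (0,1)1 3/4 satisfied · (0,2)1 1/4 not · (0,3)2 3/4 satisfied · (0,4)2 5/5 satisfied · (0,5)2 3/3 satisfied
Row 1: (1,0)1 2/5 satisfied · (1,1)2 3/7 satisfied · (1,3)2 4/6 satisfied · (1,4)2 6/7 satisfied · (1,5)2 4/4 satisfied
Row 2: (2,0)2 4/5 satisfied · (2,1)2 6/7 satisfied · (2,2)2 6/7 satisfied · (2,3)1 1/6 not · (2,5)2 2/4 satisfied
Row 3: (3,0)2 3/3 satisfied · (3,1)2 5/5 satisfied · (3,2)2 4/5 satisfied · (3,3)2 2/4 satisfied · (3,4)1 2/4 satisfied · (3,5)1 1/2 satisfied

(0,2), (2,3)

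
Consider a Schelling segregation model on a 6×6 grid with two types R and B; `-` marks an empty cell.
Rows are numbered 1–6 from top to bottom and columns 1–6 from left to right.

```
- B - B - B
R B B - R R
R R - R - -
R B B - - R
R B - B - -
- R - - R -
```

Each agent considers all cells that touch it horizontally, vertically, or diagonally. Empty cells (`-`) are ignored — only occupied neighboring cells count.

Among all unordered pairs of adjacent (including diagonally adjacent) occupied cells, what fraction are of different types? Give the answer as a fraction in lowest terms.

Scan each occupied cell's neighbors to the right and below (and the two forward diagonals) so each pair is counted once.
From row 1: 4 unlike of 7 pairs (running 4/7).
From row 2: 5 unlike of 10 pairs (running 9/17).
From row 3: 4 unlike of 7 pairs (running 13/24).
From row 4: 3 unlike of 8 pairs (running 16/32).
From row 5: 3 unlike of 4 pairs (running 19/36).
Total adjacent occupied pairs: 36; unlike-type pairs: 19.
19/36 is already in lowest terms.

19/36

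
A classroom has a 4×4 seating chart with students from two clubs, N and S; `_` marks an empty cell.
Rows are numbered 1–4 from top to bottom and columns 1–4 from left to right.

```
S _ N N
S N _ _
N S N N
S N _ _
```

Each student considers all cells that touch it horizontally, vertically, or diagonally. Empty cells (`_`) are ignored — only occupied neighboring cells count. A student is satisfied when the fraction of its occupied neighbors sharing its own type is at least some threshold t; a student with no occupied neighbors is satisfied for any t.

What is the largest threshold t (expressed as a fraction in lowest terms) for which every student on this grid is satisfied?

1/3

Row 1: (1,1)S 1/2 · (1,3)N 2/2 · (1,4)N 1/1
Row 2: (2,1)S 2/4 · (2,2)N 3/6
Row 3: (3,1)N 2/5 · (3,2)S 2/6 · (3,3)N 3/4 · (3,4)N 1/1
Row 4: (4,1)S 1/3 · (4,2)N 2/4
The smallest same-type fraction is 2/6 at (3,2), which reduces to 1/3. Any threshold above that leaves this student unsatisfied.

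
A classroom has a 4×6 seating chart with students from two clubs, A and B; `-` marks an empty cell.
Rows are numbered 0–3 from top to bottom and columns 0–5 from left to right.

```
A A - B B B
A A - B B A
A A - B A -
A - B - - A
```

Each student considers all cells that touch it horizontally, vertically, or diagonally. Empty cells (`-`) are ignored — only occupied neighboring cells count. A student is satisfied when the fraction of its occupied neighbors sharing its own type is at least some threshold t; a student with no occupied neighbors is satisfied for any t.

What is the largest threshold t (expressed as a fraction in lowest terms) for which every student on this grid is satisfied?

(0,0)A 3/3
(0,1)A 3/3
(0,3)B 3/3
(0,4)B 4/5
(0,5)B 2/3
(1,0)A 5/5
(1,1)A 5/5
(1,3)B 4/5
(1,4)B 5/7
(1,5)A 1/4
(2,0)A 4/4
(2,1)A 4/5
(2,3)B 3/4
(2,4)A 2/5
(3,0)A 2/2
(3,2)B 1/2
(3,5)A 1/1
The smallest same-type fraction is 1/4 at (1,5), which reduces to 1/4. Any threshold above that leaves this student unsatisfied.

1/4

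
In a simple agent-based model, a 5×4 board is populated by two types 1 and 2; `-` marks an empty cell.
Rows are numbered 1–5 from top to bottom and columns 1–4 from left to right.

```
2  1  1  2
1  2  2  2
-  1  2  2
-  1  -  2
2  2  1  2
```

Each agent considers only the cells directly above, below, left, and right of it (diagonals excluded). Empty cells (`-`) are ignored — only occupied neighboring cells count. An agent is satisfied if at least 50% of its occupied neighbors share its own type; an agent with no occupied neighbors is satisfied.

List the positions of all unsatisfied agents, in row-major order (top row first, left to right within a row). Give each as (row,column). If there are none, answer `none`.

(1,1), (1,2), (1,3), (2,1), (2,2), (3,2), (5,2), (5,3)

(1,1)2 0/2 ✗
(1,2)1 1/3 ✗
(1,3)1 1/3 ✗
(1,4)2 1/2 ✓
(2,1)1 0/2 ✗
(2,2)2 1/4 ✗
(2,3)2 3/4 ✓
(2,4)2 3/3 ✓
(3,2)1 1/3 ✗
(3,3)2 2/3 ✓
(3,4)2 3/3 ✓
(4,2)1 1/2 ✓
(4,4)2 2/2 ✓
(5,1)2 1/1 ✓
(5,2)2 1/3 ✗
(5,3)1 0/2 ✗
(5,4)2 1/2 ✓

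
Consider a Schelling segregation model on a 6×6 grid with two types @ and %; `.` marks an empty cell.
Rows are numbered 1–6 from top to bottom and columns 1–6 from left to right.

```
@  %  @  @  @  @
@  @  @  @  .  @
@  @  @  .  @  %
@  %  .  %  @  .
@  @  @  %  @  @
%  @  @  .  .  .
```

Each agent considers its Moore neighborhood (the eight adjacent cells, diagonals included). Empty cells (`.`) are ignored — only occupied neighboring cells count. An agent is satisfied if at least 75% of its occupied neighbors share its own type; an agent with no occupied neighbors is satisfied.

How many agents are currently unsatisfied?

Row 1: (1,1)@ 2/3 ✗ · (1,2)% 0/5 ✗ · (1,3)@ 4/5 ✓ · (1,4)@ 4/4 ✓ · (1,5)@ 4/4 ✓ · (1,6)@ 2/2 ✓
Row 2: (2,1)@ 4/5 ✓ · (2,2)@ 7/8 ✓ · (2,3)@ 6/7 ✓ · (2,4)@ 6/6 ✓ · (2,6)@ 3/4 ✓
Row 3: (3,1)@ 4/5 ✓ · (3,2)@ 6/7 ✓ · (3,3)@ 4/6 ✗ · (3,5)@ 3/5 ✗ · (3,6)% 0/3 ✗
Row 4: (4,1)@ 4/5 ✓ · (4,2)% 0/7 ✗ · (4,4)% 1/6 ✗ · (4,5)@ 3/6 ✗
Row 5: (5,1)@ 3/5 ✗ · (5,2)@ 5/7 ✗ · (5,3)@ 3/6 ✗ · (5,4)% 1/5 ✗ · (5,5)@ 2/4 ✗ · (5,6)@ 2/2 ✓
Row 6: (6,1)% 0/3 ✗ · (6,2)@ 4/5 ✓ · (6,3)@ 3/4 ✓
Unsatisfied: (1,1), (1,2), (3,3), (3,5), (3,6), (4,2), (4,4), (4,5), (5,1), (5,2), (5,3), (5,4), (5,5), (6,1) — 14 in total.

14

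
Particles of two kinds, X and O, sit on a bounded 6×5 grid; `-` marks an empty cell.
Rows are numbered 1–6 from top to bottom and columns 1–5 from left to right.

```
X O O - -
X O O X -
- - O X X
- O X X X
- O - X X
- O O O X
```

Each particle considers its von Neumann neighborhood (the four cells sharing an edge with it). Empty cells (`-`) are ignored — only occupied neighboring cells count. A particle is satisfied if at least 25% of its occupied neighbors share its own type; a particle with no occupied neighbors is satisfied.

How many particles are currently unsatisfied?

Row 1: (1,1)X 1/2 ok · (1,2)O 2/3 ok · (1,3)O 2/2 ok
Row 2: (2,1)X 1/2 ok · (2,2)O 2/3 ok · (2,3)O 3/4 ok · (2,4)X 1/2 ok
Row 3: (3,3)O 1/3 ok · (3,4)X 3/4 ok · (3,5)X 2/2 ok
Row 4: (4,2)O 1/2 ok · (4,3)X 1/3 ok · (4,4)X 4/4 ok · (4,5)X 3/3 ok
Row 5: (5,2)O 2/2 ok · (5,4)X 2/3 ok · (5,5)X 3/3 ok
Row 6: (6,2)O 2/2 ok · (6,3)O 2/2 ok · (6,4)O 1/3 ok · (6,5)X 1/2 ok
Every one meets the threshold.

0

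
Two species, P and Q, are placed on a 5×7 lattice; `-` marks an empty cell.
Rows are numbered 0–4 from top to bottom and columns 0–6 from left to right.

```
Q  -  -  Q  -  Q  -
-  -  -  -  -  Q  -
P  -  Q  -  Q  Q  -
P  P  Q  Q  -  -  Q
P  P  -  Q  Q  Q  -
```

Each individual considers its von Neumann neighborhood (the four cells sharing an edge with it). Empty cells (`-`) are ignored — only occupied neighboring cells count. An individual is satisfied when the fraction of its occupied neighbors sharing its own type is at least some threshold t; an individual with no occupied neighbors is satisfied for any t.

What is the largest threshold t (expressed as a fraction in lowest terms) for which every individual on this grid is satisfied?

2/3

(0,0)Q — no occupied neighbors
(0,3)Q — no occupied neighbors
(0,5)Q 1/1
(1,5)Q 2/2
(2,0)P 1/1
(2,2)Q 1/1
(2,4)Q 1/1
(2,5)Q 2/2
(3,0)P 3/3
(3,1)P 2/3
(3,2)Q 2/3
(3,3)Q 2/2
(3,6)Q — no occupied neighbors
(4,0)P 2/2
(4,1)P 2/2
(4,3)Q 2/2
(4,4)Q 2/2
(4,5)Q 1/1
The smallest same-type fraction is 2/3 at (3,1), which reduces to 2/3. Any threshold above that leaves this individual unsatisfied.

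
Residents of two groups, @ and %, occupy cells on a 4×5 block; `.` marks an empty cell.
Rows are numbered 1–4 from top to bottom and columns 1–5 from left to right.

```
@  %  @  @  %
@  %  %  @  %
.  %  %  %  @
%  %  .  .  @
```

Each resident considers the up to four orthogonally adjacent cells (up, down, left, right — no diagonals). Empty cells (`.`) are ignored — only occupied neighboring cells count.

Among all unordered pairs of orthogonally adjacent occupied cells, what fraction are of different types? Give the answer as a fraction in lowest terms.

Scan each occupied cell's neighbors to the right and below so each pair is counted once.
Row 1: @(1,1)–%(1,2)≠ @(1,1)–@(2,1)= %(1,2)–@(1,3)≠ %(1,2)–%(2,2)= @(1,3)–@(1,4)= @(1,3)–%(2,3)≠ @(1,4)–%(1,5)≠ @(1,4)–@(2,4)= %(1,5)–%(2,5)=  → 4/9 unlike.
Row 2: @(2,1)–%(2,2)≠ %(2,2)–%(2,3)= %(2,2)–%(3,2)= %(2,3)–@(2,4)≠ %(2,3)–%(3,3)= @(2,4)–%(2,5)≠ @(2,4)–%(3,4)≠ %(2,5)–@(3,5)≠  → 5/8 unlike.
Row 3: %(3,2)–%(3,3)= %(3,2)–%(4,2)= %(3,3)–%(3,4)= %(3,4)–@(3,5)≠ @(3,5)–@(4,5)=  → 1/5 unlike.
Row 4: %(4,1)–%(4,2)=  → 0/1 unlike.
Total adjacent occupied pairs: 23; unlike-type pairs: 10.
10/23 is already in lowest terms.

10/23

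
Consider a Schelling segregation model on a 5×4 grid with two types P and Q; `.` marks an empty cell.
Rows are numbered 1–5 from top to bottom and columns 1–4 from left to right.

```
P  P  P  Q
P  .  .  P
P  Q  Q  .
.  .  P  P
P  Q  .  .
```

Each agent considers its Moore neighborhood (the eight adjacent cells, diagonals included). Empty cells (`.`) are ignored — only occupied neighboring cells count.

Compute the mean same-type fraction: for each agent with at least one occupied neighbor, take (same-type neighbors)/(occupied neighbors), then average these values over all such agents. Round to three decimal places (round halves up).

(1,1)P 2/2
(1,2)P 3/3
(1,3)P 2/3
(1,4)Q 0/2
(2,1)P 3/4
(2,4)P 1/3
(3,1)P 1/2
(3,2)Q 1/4
(3,3)Q 1/4
(4,3)P 1/4
(4,4)P 1/2
(5,1)P 0/1
(5,2)Q 0/2
Sum over 13 agents: 2/2 + 3/3 + 2/3 + 0/2 + 3/4 + 1/3 + 1/2 + 1/4 + 1/4 + 1/4 + 1/2 + 0/1 + 0/2 = 11/2; mean = 11/2 ÷ 13 = 11/26 = 0.423076… → 0.423.

0.423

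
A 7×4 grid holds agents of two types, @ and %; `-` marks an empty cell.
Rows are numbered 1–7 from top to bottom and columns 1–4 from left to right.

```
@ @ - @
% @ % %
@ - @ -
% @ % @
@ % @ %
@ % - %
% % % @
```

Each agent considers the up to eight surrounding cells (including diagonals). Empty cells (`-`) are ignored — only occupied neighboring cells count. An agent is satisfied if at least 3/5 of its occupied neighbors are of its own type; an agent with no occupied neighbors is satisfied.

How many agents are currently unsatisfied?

19

(1,1)@ 2/3 satisfied
(1,2)@ 2/4 not
(1,4)@ 0/2 not
(2,1)% 0/4 not
(2,2)@ 4/6 satisfied
(2,3)% 1/5 not
(2,4)% 1/3 not
(3,1)@ 2/4 not
(3,3)@ 3/6 not
(4,1)% 1/4 not
(4,2)@ 4/7 not
(4,3)% 2/6 not
(4,4)@ 2/4 not
(5,1)@ 2/5 not
(5,2)% 3/7 not
(5,3)@ 2/7 not
(5,4)% 2/4 not
(6,1)@ 1/5 not
(6,2)% 4/7 not
(6,4)% 2/4 not
(7,1)% 2/3 satisfied
(7,2)% 3/4 satisfied
(7,3)% 3/4 satisfied
(7,4)@ 0/2 not
Unsatisfied: (1,2), (1,4), (2,1), (2,3), (2,4), (3,1), (3,3), (4,1), (4,2), (4,3), (4,4), (5,1), (5,2), (5,3), (5,4), (6,1), (6,2), (6,4), (7,4) — 19 in total.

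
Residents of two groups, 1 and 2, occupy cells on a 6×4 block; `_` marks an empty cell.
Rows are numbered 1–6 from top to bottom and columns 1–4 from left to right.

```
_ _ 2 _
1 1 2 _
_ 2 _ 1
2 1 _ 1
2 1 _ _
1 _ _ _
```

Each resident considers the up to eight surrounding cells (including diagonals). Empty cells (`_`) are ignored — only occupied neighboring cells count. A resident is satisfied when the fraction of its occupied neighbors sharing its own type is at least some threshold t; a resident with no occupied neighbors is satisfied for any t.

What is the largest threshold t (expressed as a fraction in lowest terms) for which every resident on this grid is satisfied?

(1,3)2 1/2
(2,1)1 1/2
(2,2)1 1/4
(2,3)2 2/4
(3,2)2 2/5
(3,4)1 1/2
(4,1)2 2/4
(4,2)1 1/4
(4,4)1 1/1
(5,1)2 1/4
(5,2)1 2/4
(6,1)1 1/2
The smallest same-type fraction is 1/4 at (2,2), which reduces to 1/4. Any threshold above that leaves this resident unsatisfied.

1/4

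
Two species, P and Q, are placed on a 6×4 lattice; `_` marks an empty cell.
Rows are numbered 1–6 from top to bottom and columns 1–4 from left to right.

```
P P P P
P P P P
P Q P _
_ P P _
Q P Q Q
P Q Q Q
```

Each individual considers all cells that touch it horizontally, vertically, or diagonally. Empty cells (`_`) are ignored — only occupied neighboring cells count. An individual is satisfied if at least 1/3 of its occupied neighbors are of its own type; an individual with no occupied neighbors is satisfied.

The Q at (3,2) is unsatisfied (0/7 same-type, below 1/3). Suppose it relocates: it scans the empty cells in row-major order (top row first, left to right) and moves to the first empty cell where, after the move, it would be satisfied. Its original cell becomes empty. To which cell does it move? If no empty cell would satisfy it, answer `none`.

Vacating (3,2). Empty cells in order:
  (3,4): 0/4 same-type → still unsatisfied.
  (4,1): 1/4 same-type → still unsatisfied.
  (4,4): 2/4 same-type → satisfied — stop here.

(4,4)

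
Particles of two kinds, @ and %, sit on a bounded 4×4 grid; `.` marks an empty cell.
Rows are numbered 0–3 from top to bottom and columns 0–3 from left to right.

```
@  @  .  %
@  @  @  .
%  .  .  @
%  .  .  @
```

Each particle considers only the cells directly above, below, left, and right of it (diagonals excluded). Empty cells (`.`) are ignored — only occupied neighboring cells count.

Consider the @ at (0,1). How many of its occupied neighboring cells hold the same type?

Occupied neighbors of (0,1): (1,1)=@, (0,0)=@.
Same type (@): 2 of 2.

2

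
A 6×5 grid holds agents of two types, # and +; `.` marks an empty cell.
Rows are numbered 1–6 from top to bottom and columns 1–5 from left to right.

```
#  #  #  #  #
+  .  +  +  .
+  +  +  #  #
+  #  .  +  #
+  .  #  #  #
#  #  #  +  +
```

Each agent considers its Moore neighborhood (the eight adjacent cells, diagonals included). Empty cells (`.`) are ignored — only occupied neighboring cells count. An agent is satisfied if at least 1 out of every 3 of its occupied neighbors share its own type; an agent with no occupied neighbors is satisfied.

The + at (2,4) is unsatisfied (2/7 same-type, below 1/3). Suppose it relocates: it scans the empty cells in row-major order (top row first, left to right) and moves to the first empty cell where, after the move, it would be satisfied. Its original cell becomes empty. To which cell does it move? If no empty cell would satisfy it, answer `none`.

(2,2)

Vacating (2,4). Empty cells in order:
  (2,2): 5/8 same-type → satisfied — stop here.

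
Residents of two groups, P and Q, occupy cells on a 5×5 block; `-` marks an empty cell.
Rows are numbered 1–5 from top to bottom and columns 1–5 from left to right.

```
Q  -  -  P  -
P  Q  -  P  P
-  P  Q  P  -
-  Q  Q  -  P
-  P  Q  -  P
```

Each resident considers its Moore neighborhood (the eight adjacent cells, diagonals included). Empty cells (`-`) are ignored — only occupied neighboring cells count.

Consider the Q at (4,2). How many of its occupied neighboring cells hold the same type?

3

Occupied neighbors of (4,2): (3,2)=P, (3,3)=Q, (4,3)=Q, (5,2)=P, (5,3)=Q.
Same type (Q): 3 of 5.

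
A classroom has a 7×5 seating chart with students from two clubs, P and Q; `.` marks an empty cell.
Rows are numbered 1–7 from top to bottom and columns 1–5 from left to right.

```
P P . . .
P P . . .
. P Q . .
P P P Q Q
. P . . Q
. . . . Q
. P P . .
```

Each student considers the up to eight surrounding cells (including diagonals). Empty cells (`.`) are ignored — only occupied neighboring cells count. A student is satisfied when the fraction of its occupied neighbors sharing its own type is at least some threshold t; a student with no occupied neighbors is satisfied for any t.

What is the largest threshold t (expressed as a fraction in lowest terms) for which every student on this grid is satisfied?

(1,1)P 3/3
(1,2)P 3/3
(2,1)P 4/4
(2,2)P 4/5
(3,2)P 5/6
(3,3)Q 1/5
(4,1)P 3/3
(4,2)P 4/5
(4,3)P 3/5
(4,4)Q 3/4
(4,5)Q 2/2
(5,2)P 3/3
(5,5)Q 3/3
(6,5)Q 1/1
(7,2)P 1/1
(7,3)P 1/1
The smallest same-type fraction is 1/5 at (3,3), which reduces to 1/5. Any threshold above that leaves this student unsatisfied.

1/5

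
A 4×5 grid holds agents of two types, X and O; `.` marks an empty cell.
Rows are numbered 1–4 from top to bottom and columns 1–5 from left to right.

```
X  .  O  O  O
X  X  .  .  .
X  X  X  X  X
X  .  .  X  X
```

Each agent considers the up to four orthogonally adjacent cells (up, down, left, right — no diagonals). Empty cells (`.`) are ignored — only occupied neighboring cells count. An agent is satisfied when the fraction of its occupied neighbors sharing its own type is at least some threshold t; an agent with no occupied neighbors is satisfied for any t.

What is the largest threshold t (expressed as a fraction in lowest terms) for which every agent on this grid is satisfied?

(1,1)X 1/1
(1,3)O 1/1
(1,4)O 2/2
(1,5)O 1/1
(2,1)X 3/3
(2,2)X 2/2
(3,1)X 3/3
(3,2)X 3/3
(3,3)X 2/2
(3,4)X 3/3
(3,5)X 2/2
(4,1)X 1/1
(4,4)X 2/2
(4,5)X 2/2
The smallest same-type fraction is 1/1 at (1,1), which reduces to 1/1. Any threshold above that leaves this agent unsatisfied.

1/1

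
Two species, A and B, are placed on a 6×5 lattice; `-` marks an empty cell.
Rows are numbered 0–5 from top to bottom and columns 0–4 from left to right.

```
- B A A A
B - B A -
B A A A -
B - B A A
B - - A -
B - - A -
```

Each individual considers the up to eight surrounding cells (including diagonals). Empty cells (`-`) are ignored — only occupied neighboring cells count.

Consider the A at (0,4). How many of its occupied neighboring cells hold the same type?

Occupied neighbors of (0,4): (0,3)=A, (1,3)=A.
Same type (A): 2 of 2.

2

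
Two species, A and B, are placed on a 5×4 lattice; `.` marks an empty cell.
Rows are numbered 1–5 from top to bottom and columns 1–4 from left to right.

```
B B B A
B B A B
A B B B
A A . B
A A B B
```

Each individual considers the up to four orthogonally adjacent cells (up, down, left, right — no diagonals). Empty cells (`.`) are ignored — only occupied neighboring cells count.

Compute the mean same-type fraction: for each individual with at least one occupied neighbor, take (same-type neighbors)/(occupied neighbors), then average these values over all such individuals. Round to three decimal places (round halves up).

0.654

Row 1: (1,1)B 2/2 · (1,2)B 3/3 · (1,3)B 1/3 · (1,4)A 0/2
Row 2: (2,1)B 2/3 · (2,2)B 3/4 · (2,3)A 0/4 · (2,4)B 1/3
Row 3: (3,1)A 1/3 · (3,2)B 2/4 · (3,3)B 2/3 · (3,4)B 3/3
Row 4: (4,1)A 3/3 · (4,2)A 2/3 · (4,4)B 2/2
Row 5: (5,1)A 2/2 · (5,2)A 2/3 · (5,3)B 1/2 · (5,4)B 2/2
Sum over 19 individuals: 2/2 + 3/3 + 1/3 + 0/2 + 2/3 + 3/4 + 0/4 + 1/3 + 1/3 + 2/4 + 2/3 + 3/3 + 3/3 + 2/3 + 2/2 + 2/2 + 2/3 + 1/2 + 2/2 = 149/12; mean = 149/12 ÷ 19 = 149/228 = 0.653508… → 0.654.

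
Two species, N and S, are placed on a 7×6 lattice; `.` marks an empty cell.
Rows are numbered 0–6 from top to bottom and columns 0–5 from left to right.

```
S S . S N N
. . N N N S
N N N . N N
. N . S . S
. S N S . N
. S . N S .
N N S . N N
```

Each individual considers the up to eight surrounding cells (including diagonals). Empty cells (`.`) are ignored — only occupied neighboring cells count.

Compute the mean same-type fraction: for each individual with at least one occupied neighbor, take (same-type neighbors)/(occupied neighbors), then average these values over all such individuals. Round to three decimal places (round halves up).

0.492

(0,0)S 1/1
(0,1)S 1/2
(0,3)S 0/4
(0,4)N 3/5
(0,5)N 2/3
(1,2)N 3/5
(1,3)N 5/6
(1,4)N 5/7
(1,5)S 0/5
(2,0)N 2/2
(2,1)N 4/4
(2,2)N 4/5
(2,4)N 3/6
(2,5)N 2/4
(3,1)N 4/5
(3,3)S 1/4
(3,5)S 0/3
(4,1)S 1/3
(4,2)N 2/6
(4,3)S 2/4
(4,5)N 0/2
(5,1)S 2/5
(5,3)N 2/5
(5,4)S 1/5
(6,0)N 1/2
(6,1)N 1/3
(6,2)S 1/3
(6,4)N 2/3
(6,5)N 1/2
Sum over 29 individuals: 1/1 + 1/2 + 0/4 + 3/5 + 2/3 + 3/5 + 5/6 + 5/7 + 0/5 + 2/2 + 4/4 + 4/5 + 3/6 + 2/4 + 4/5 + 1/4 + 0/3 + 1/3 + 2/6 + 2/4 + 0/2 + 2/5 + 2/5 + 1/5 + 1/2 + 1/3 + 1/3 + 2/3 + 1/2 = 1997/140; mean = 1997/140 ÷ 29 = 1997/4060 = 0.491871… → 0.492.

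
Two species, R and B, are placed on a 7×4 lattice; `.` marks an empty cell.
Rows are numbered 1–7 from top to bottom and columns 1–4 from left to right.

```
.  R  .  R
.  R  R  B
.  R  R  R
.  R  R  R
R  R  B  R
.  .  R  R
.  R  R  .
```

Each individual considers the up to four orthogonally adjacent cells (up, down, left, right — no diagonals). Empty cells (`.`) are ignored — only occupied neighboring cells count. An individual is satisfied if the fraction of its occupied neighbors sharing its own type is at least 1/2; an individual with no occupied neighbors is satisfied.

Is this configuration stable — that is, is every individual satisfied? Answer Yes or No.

No

(1,2)R 1/1 satisfied
(1,4)R 0/1 not
(2,2)R 3/3 satisfied
(2,3)R 2/3 satisfied
(2,4)B 0/3 not
(3,2)R 3/3 satisfied
(3,3)R 4/4 satisfied
(3,4)R 2/3 satisfied
(4,2)R 3/3 satisfied
(4,3)R 3/4 satisfied
(4,4)R 3/3 satisfied
(5,1)R 1/1 satisfied
(5,2)R 2/3 satisfied
(5,3)B 0/4 not
(5,4)R 2/3 satisfied
(6,3)R 2/3 satisfied
(6,4)R 2/2 satisfied
(7,2)R 1/1 satisfied
(7,3)R 2/2 satisfied
For instance (1,4) has only 0/1 same-type neighbors, below 1/2.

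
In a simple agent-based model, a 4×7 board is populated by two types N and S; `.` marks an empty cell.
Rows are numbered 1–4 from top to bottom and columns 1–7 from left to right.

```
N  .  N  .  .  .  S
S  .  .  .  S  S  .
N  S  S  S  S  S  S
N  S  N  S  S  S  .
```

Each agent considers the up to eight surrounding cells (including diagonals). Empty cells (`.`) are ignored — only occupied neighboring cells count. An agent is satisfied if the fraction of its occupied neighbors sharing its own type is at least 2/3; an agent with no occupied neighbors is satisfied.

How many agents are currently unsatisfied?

7

(1,1)N 0/1 unhappy
(1,3)N 0/0 ok
(1,7)S 1/1 ok
(2,1)S 1/3 unhappy
(2,5)S 4/4 ok
(2,6)S 5/5 ok
(3,1)N 1/4 unhappy
(3,2)S 3/6 unhappy
(3,3)S 4/5 ok
(3,4)S 5/6 ok
(3,5)S 7/7 ok
(3,6)S 6/6 ok
(3,7)S 3/3 ok
(4,1)N 1/3 unhappy
(4,2)S 2/5 unhappy
(4,3)N 0/5 unhappy
(4,4)S 4/5 ok
(4,5)S 5/5 ok
(4,6)S 4/4 ok
Unsatisfied: (1,1), (2,1), (3,1), (3,2), (4,1), (4,2), (4,3) — 7 in total.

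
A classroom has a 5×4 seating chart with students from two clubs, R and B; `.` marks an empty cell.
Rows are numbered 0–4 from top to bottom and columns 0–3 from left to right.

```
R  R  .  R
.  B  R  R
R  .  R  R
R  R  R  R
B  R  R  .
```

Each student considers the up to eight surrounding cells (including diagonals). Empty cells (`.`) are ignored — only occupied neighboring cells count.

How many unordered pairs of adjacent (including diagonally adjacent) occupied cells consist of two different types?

8

Scan each occupied cell's neighbors to the right and below (and the two forward diagonals) so each pair is counted once.
Row 0: R(0,0)–R(0,1)= R(0,0)–B(1,1)≠ R(0,1)–B(1,1)≠ R(0,1)–R(1,2)= R(0,3)–R(1,3)= R(0,3)–R(1,2)=  → 2/6 unlike.
Row 1: B(1,1)–R(1,2)≠ B(1,1)–R(2,2)≠ B(1,1)–R(2,0)≠ R(1,2)–R(1,3)= R(1,2)–R(2,2)= R(1,2)–R(2,3)= R(1,3)–R(2,3)= R(1,3)–R(2,2)=  → 3/8 unlike.
Row 2: R(2,0)–R(3,0)= R(2,0)–R(3,1)= R(2,2)–R(2,3)= R(2,2)–R(3,2)= R(2,2)–R(3,3)= R(2,2)–R(3,1)= R(2,3)–R(3,3)= R(2,3)–R(3,2)=  → 0/8 unlike.
Row 3: R(3,0)–R(3,1)= R(3,0)–B(4,0)≠ R(3,0)–R(4,1)= R(3,1)–R(3,2)= R(3,1)–R(4,1)= R(3,1)–R(4,2)= R(3,1)–B(4,0)≠ R(3,2)–R(3,3)= R(3,2)–R(4,2)= R(3,2)–R(4,1)= R(3,3)–R(4,2)=  → 2/11 unlike.
Row 4: B(4,0)–R(4,1)≠ R(4,1)–R(4,2)=  → 1/2 unlike.
Total adjacent occupied pairs: 35; unlike-type pairs: 8.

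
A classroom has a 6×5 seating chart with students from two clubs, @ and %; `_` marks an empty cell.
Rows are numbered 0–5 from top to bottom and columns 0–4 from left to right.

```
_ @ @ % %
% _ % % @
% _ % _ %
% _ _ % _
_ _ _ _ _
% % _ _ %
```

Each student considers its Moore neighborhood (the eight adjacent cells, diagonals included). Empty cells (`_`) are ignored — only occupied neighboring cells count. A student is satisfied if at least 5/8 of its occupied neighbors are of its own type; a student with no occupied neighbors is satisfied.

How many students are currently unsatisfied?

6

Row 0: (0,1)@ 1/3 ✗ · (0,2)@ 1/4 ✗ · (0,3)% 3/5 ✗ · (0,4)% 2/3 ✓
Row 1: (1,0)% 1/2 ✗ · (1,2)% 3/5 ✗ · (1,3)% 5/7 ✓ · (1,4)@ 0/4 ✗
Row 2: (2,0)% 2/2 ✓ · (2,2)% 3/3 ✓ · (2,4)% 2/3 ✓
Row 3: (3,0)% 1/1 ✓ · (3,3)% 2/2 ✓
Row 5: (5,0)% 1/1 ✓ · (5,1)% 1/1 ✓ · (5,4)% 0/0 ✓
Unsatisfied: (0,1), (0,2), (0,3), (1,0), (1,2), (1,4) — 6 in total.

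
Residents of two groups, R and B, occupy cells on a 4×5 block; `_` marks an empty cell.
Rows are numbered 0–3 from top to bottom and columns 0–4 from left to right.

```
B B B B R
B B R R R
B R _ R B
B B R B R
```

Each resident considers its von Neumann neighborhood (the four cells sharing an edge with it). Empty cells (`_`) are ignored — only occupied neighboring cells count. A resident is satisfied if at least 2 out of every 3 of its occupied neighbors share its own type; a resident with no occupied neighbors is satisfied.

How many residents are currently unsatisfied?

11

(0,0)B 2/2 satisfied
(0,1)B 3/3 satisfied
(0,2)B 2/3 satisfied
(0,3)B 1/3 not
(0,4)R 1/2 not
(1,0)B 3/3 satisfied
(1,1)B 2/4 not
(1,2)R 1/3 not
(1,3)R 3/4 satisfied
(1,4)R 2/3 satisfied
(2,0)B 2/3 satisfied
(2,1)R 0/3 not
(2,3)R 1/3 not
(2,4)B 0/3 not
(3,0)B 2/2 satisfied
(3,1)B 1/3 not
(3,2)R 0/2 not
(3,3)B 0/3 not
(3,4)R 0/2 not
Unsatisfied: (0,3), (0,4), (1,1), (1,2), (2,1), (2,3), (2,4), (3,1), (3,2), (3,3), (3,4) — 11 in total.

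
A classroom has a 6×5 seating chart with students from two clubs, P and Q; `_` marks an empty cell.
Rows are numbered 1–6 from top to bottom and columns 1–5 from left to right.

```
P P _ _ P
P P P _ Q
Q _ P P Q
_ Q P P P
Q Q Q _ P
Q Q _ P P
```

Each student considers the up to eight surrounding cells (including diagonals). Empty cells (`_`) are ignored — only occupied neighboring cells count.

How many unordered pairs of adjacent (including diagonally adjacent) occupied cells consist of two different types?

13

Scan each occupied cell's neighbors to the right and below (and the two forward diagonals) so each pair is counted once.
Row 1: P(1,1)–P(1,2)= P(1,1)–P(2,1)= P(1,1)–P(2,2)= P(1,2)–P(2,2)= P(1,2)–P(2,3)= P(1,2)–P(2,1)= P(1,5)–Q(2,5)≠  → 1/7 unlike.
Row 2: P(2,1)–P(2,2)= P(2,1)–Q(3,1)≠ P(2,2)–P(2,3)= P(2,2)–P(3,3)= P(2,2)–Q(3,1)≠ P(2,3)–P(3,3)= P(2,3)–P(3,4)= Q(2,5)–Q(3,5)= Q(2,5)–P(3,4)≠  → 3/9 unlike.
Row 3: Q(3,1)–Q(4,2)= P(3,3)–P(3,4)= P(3,3)–P(4,3)= P(3,3)–P(4,4)= P(3,3)–Q(4,2)≠ P(3,4)–Q(3,5)≠ P(3,4)–P(4,4)= P(3,4)–P(4,5)= P(3,4)–P(4,3)= Q(3,5)–P(4,5)≠ Q(3,5)–P(4,4)≠  → 4/11 unlike.
Row 4: Q(4,2)–P(4,3)≠ Q(4,2)–Q(5,2)= Q(4,2)–Q(5,3)= Q(4,2)–Q(5,1)= P(4,3)–P(4,4)= P(4,3)–Q(5,3)≠ P(4,3)–Q(5,2)≠ P(4,4)–P(4,5)= P(4,4)–P(5,5)= P(4,4)–Q(5,3)≠ P(4,5)–P(5,5)=  → 4/11 unlike.
Row 5: Q(5,1)–Q(5,2)= Q(5,1)–Q(6,1)= Q(5,1)–Q(6,2)= Q(5,2)–Q(5,3)= Q(5,2)–Q(6,2)= Q(5,2)–Q(6,1)= Q(5,3)–P(6,4)≠ Q(5,3)–Q(6,2)= P(5,5)–P(6,5)= P(5,5)–P(6,4)=  → 1/10 unlike.
Row 6: Q(6,1)–Q(6,2)= P(6,4)–P(6,5)=  → 0/2 unlike.
Total adjacent occupied pairs: 50; unlike-type pairs: 13.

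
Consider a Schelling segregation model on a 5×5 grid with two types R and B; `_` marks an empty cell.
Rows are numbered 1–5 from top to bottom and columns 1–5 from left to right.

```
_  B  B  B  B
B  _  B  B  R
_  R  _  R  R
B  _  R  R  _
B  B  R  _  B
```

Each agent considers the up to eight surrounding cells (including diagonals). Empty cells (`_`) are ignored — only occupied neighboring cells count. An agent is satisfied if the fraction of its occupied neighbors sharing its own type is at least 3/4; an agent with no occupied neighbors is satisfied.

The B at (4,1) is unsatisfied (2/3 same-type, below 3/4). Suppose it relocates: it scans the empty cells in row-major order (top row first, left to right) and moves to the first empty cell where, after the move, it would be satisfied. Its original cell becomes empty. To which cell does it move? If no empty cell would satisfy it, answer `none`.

(1,1)

Vacating (4,1). Empty cells in order:
  (1,1): 2/2 same-type → satisfied — stop here.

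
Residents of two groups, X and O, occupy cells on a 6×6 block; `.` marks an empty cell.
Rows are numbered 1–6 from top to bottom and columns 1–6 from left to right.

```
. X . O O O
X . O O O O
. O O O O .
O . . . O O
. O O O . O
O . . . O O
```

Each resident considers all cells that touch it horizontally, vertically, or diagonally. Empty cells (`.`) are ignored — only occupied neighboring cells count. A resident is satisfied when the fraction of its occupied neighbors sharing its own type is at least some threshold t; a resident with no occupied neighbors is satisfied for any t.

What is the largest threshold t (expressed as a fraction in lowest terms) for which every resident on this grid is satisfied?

(1,2)X 1/2
(1,4)O 4/4
(1,5)O 5/5
(1,6)O 3/3
(2,1)X 1/2
(2,3)O 5/6
(2,4)O 7/7
(2,5)O 7/7
(2,6)O 4/4
(3,2)O 3/4
(3,3)O 4/4
(3,4)O 6/6
(3,5)O 6/6
(4,1)O 2/2
(4,5)O 5/5
(4,6)O 3/3
(5,2)O 3/3
(5,3)O 2/2
(5,4)O 3/3
(5,6)O 4/4
(6,1)O 1/1
(6,5)O 3/3
(6,6)O 2/2
The smallest same-type fraction is 1/2 at (1,2), which reduces to 1/2. Any threshold above that leaves this resident unsatisfied.

1/2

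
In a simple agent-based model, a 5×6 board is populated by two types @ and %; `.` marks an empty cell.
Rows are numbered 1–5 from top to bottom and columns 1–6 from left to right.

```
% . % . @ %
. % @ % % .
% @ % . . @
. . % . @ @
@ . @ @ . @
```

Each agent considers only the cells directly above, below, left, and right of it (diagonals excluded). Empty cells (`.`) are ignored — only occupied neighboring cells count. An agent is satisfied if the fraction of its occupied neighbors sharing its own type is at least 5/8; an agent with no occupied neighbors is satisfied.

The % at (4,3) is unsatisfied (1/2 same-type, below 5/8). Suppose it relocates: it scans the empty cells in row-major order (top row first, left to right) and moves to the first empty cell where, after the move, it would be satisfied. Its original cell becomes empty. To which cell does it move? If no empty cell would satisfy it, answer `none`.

(1,2)

Vacating (4,3). Empty cells in order:
  (1,2): 3/3 same-type → satisfied — stop here.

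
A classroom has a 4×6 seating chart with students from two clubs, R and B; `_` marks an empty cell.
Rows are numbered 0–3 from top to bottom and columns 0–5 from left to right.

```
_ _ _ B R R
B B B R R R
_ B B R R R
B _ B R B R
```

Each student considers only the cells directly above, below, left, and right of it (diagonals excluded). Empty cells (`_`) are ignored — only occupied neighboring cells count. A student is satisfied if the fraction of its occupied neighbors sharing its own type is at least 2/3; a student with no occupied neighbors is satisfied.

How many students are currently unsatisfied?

Row 0: (0,3)B 0/2 not · (0,4)R 2/3 satisfied · (0,5)R 2/2 satisfied
Row 1: (1,0)B 1/1 satisfied · (1,1)B 3/3 satisfied · (1,2)B 2/3 satisfied · (1,3)R 2/4 not · (1,4)R 4/4 satisfied · (1,5)R 3/3 satisfied
Row 2: (2,1)B 2/2 satisfied · (2,2)B 3/4 satisfied · (2,3)R 3/4 satisfied · (2,4)R 3/4 satisfied · (2,5)R 3/3 satisfied
Row 3: (3,0)B 0/0 satisfied · (3,2)B 1/2 not · (3,3)R 1/3 not · (3,4)B 0/3 not · (3,5)R 1/2 not
Unsatisfied: (0,3), (1,3), (3,2), (3,3), (3,4), (3,5) — 6 in total.

6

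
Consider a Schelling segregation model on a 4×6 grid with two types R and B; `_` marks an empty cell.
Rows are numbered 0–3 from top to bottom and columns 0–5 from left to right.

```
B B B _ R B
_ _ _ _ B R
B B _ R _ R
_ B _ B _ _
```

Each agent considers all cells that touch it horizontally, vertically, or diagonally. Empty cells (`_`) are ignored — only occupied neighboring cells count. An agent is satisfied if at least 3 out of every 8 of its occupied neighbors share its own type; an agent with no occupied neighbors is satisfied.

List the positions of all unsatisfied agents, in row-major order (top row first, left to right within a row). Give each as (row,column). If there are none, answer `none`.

(0,4), (0,5), (1,4), (2,3), (3,3)

(0,0)B 1/1 ✓
(0,1)B 2/2 ✓
(0,2)B 1/1 ✓
(0,4)R 1/3 ✗
(0,5)B 1/3 ✗
(1,4)B 1/5 ✗
(1,5)R 2/4 ✓
(2,0)B 2/2 ✓
(2,1)B 2/2 ✓
(2,3)R 0/2 ✗
(2,5)R 1/2 ✓
(3,1)B 2/2 ✓
(3,3)B 0/1 ✗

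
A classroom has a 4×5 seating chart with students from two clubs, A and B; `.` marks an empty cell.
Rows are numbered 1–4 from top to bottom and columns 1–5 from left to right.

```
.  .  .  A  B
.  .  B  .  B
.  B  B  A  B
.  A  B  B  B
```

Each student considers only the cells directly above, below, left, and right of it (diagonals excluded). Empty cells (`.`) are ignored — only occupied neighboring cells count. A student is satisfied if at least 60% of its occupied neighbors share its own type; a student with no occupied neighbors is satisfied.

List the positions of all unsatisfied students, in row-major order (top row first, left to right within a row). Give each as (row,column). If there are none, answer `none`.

(1,4), (1,5), (3,2), (3,4), (4,2)

Row 1: (1,4)A 0/1 ✗ · (1,5)B 1/2 ✗
Row 2: (2,3)B 1/1 ✓ · (2,5)B 2/2 ✓
Row 3: (3,2)B 1/2 ✗ · (3,3)B 3/4 ✓ · (3,4)A 0/3 ✗ · (3,5)B 2/3 ✓
Row 4: (4,2)A 0/2 ✗ · (4,3)B 2/3 ✓ · (4,4)B 2/3 ✓ · (4,5)B 2/2 ✓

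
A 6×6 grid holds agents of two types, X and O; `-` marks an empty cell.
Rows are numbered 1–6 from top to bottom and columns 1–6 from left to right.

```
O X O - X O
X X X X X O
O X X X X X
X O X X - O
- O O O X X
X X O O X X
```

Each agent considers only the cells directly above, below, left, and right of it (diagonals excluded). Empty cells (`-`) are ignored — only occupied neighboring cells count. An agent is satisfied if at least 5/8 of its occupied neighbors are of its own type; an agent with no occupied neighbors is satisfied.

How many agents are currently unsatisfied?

(1,1)O 0/2 unhappy
(1,2)X 1/3 unhappy
(1,3)O 0/2 unhappy
(1,5)X 1/2 unhappy
(1,6)O 1/2 unhappy
(2,1)X 1/3 unhappy
(2,2)X 4/4 ok
(2,3)X 3/4 ok
(2,4)X 3/3 ok
(2,5)X 3/4 ok
(2,6)O 1/3 unhappy
(3,1)O 0/3 unhappy
(3,2)X 2/4 unhappy
(3,3)X 4/4 ok
(3,4)X 4/4 ok
(3,5)X 3/3 ok
(3,6)X 1/3 unhappy
(4,1)X 0/2 unhappy
(4,2)O 1/4 unhappy
(4,3)X 2/4 unhappy
(4,4)X 2/3 ok
(4,6)O 0/2 unhappy
(5,2)O 2/3 ok
(5,3)O 3/4 ok
(5,4)O 2/4 unhappy
(5,5)X 2/3 ok
(5,6)X 2/3 ok
(6,1)X 1/1 ok
(6,2)X 1/3 unhappy
(6,3)O 2/3 ok
(6,4)O 2/3 ok
(6,5)X 2/3 ok
(6,6)X 2/2 ok
Unsatisfied: (1,1), (1,2), (1,3), (1,5), (1,6), (2,1), (2,6), (3,1), (3,2), (3,6), (4,1), (4,2), (4,3), (4,6), (5,4), (6,2) — 16 in total.

16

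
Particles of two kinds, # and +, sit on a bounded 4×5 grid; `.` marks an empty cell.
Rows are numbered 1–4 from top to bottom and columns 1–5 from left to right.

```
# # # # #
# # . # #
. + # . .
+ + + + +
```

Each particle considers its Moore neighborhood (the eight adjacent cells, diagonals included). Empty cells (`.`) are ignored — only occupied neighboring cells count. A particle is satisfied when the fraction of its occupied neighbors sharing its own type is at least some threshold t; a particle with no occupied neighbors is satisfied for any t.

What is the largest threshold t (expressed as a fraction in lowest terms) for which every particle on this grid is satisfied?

1/3

Row 1: (1,1)# 3/3 · (1,2)# 4/4 · (1,3)# 4/4 · (1,4)# 4/4 · (1,5)# 3/3
Row 2: (2,1)# 3/4 · (2,2)# 5/6 · (2,4)# 5/5 · (2,5)# 3/3
Row 3: (3,2)+ 3/6 · (3,3)# 2/6
Row 4: (4,1)+ 2/2 · (4,2)+ 3/4 · (4,3)+ 3/4 · (4,4)+ 2/3 · (4,5)+ 1/1
The smallest same-type fraction is 2/6 at (3,3), which reduces to 1/3. Any threshold above that leaves this particle unsatisfied.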